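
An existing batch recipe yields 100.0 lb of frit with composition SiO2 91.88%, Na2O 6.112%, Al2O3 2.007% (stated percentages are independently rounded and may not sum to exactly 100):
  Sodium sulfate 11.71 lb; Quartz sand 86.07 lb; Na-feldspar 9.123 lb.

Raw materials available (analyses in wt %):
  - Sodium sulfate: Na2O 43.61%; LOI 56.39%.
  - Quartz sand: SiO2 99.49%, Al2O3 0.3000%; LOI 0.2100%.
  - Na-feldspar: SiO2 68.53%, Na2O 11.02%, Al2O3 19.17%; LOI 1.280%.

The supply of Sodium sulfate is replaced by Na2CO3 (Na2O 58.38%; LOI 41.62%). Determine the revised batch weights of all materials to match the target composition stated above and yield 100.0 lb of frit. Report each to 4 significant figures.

All arithmetic carries full precision at every stage; the intermediate values are shown, with 4-significant-digit rounding, at each printed step; exactly one rounding is applied to each reported figure — derived quantities, which include net glass mass, totals, the three compositions, the yield, LOI, are rebuilt in exact precision, as set out in the problem or the answer, using the weight values at 100.0 lb of glass.
Oxide mass targets, per 100.0 lb frit:
  SiO2: 91.88% × 100.0 = 91.88 lb
  Na2O: 6.112% × 100.0 = 6.112 lb
  Al2O3: 2.007% × 100.0 = 2.007 lb
Verifying the oxide balance per the reported batch figures, at the basis given (target by target, the sums agree given rounding of the digits):
  SiO2: 86.07·0.9949 + 9.123·0.6853 = 91.88 lb (target 91.88 lb)
  Na2O: 8.747·0.5838 + 9.123·0.1102 = 6.112 lb (target 6.112 lb)
  Al2O3: 86.07·0.003000 + 9.123·0.1917 = 2.007 lb (target 2.007 lb)
Glass-mass closure: total charge less LOI = 100.0 lb (the targets, summed, come to 100.0 lb; against the stated basis, 100.0 lb — deltas are rounding alone).
Batch grand total — Σ batch = 103.9 lb; Σ batch·LOI gives LOI loss = 3.938 lb; as yield: glass ÷ batch → 96.21%.

Revised batch per 100.0 lb frit:
  Na2CO3: 8.747 lb
  Quartz sand: 86.07 lb
  Na-feldspar: 9.123 lb
Total batch = 103.9 lb; LOI loss = 3.938 lb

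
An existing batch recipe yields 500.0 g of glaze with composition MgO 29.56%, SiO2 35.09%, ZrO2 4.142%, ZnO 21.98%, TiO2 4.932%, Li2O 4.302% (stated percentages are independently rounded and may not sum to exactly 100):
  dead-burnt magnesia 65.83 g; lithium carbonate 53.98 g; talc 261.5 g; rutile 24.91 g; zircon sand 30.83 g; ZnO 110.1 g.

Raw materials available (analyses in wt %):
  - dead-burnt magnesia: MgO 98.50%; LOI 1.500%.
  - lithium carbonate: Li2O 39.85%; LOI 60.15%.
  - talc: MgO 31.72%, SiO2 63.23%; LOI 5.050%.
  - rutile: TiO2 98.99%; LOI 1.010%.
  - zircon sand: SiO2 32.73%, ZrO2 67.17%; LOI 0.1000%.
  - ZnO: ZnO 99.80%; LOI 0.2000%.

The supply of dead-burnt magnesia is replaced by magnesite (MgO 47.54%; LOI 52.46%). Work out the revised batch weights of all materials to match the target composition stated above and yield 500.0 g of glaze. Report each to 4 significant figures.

Revised batch per 500.0 g glaze:
  magnesite: 136.4 g
  lithium carbonate: 53.98 g
  talc: 261.5 g
  rutile: 24.91 g
  zircon sand: 30.83 g
  ZnO: 110.1 g
Total batch = 617.7 g; LOI loss = 117.7 g

Exact precision is carried at all times. Working values are printed with 4-significant-figure rounding when written out — each reported value is rounded once only — the derived quantities (totals, ignition loss, the yield, the six compositions, net glass mass) are rebuilt in exact precision using the weight values per 500.0 g of glass, as set out in the question or the answer.
Oxide mass targets, per 500.0 g glaze:
  MgO: 29.56% × 500.0 = 147.8 g
  SiO2: 35.09% × 500.0 = 175.4 g
  ZrO2: 4.142% × 500.0 = 20.71 g
  ZnO: 21.98% × 500.0 = 109.9 g
  TiO2: 4.932% × 500.0 = 24.66 g
  Li2O: 4.302% × 500.0 = 21.51 g
Verifying the oxide balance on the weights just shown, per the basis as stated (oxide sums agree with the targets net of answer rounding effects):
  MgO: 136.4·0.4754 + 261.5·0.3172 = 147.8 g (target 147.8 g)
  SiO2: 261.5·0.6323 + 30.83·0.3273 = 175.4 g (target 175.4 g)
  ZrO2: 30.83·0.6717 = 20.71 g (target 20.71 g)
  ZnO: 110.1·0.9980 = 109.9 g (target 109.9 g)
  TiO2: 24.91·0.9899 = 24.66 g (target 24.66 g)
  Li2O: 53.98·0.3985 = 21.51 g (target 21.51 g)
Glass mass check: batch Σ − ignition loss = 500.0 g (per-oxide target masses sum to 500.0 g; against the stated basis, 500.0 g — rounding explains the deltas).
Whole-batch sum: Σ batch = 617.7 g; Σ batch·LOI gives LOI loss = 117.7 g; yield: glass divided by total = 80.94%.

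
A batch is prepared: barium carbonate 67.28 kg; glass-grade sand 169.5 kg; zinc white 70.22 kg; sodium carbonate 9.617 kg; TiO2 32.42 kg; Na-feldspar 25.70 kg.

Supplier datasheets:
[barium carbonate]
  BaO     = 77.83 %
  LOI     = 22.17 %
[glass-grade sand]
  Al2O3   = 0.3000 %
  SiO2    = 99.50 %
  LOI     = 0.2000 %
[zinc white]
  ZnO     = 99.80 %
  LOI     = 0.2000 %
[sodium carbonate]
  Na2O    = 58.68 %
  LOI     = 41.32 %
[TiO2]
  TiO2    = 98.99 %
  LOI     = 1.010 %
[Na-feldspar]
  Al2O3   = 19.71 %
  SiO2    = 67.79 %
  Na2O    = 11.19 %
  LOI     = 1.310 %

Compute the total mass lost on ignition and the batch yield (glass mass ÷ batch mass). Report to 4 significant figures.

LOI loss = 20.03 kg; glass = 354.7 kg; yield = 94.65%

Exact precision is carried from first step to last — mid-chain values are shown rounded off to 4 significant digits at each printed step. Every reported number sees exactly one rounding — derived quantities, including the yield, net glass mass, totals, ignition loss, six oxide percentages, are computed from the batch weights on 354.7 kg of glass at full precision as given in either problem or answer.
LOI of each material in turn:
  barium carbonate: 67.28 × 0.2217 = 14.92 kg
  glass-grade sand: 169.5 × 0.002000 = 0.3390 kg
  zinc white: 70.22 × 0.002000 = 0.1404 kg
  sodium carbonate: 9.617 × 0.4132 = 3.974 kg
  TiO2: 32.42 × 0.01010 = 0.3274 kg
  Na-feldspar: 25.70 × 0.01310 = 0.3367 kg
Total LOI = 20.03 kg
Glass = batch − LOI = 374.7 − 20.03 = 354.7 kg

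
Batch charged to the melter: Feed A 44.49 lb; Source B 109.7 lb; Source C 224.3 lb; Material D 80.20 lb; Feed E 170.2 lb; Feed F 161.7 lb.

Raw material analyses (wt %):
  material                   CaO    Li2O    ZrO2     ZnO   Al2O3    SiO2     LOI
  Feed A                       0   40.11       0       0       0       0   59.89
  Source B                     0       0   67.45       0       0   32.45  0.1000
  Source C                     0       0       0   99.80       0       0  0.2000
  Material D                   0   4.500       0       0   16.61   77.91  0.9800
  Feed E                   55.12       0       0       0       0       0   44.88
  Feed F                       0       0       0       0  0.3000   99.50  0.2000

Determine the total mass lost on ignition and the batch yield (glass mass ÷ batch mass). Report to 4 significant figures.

LOI loss = 104.7 lb; glass = 685.9 lb; yield = 86.76%

All internal work keeps full precision through every step. Mid-chain values are printed with 4-significant-digit rounding between the steps — a single rounding completes every reported result — all derived quantities are carried from the batch weights per 685.9 lb of glass at full precision (totals, six oxide percentages, ignition loss, glass mass, the yield) exactly as printed in question or answer.
Per-material ignition loss:
  Feed A: 44.49 × 0.5989 = 26.65 lb
  Source B: 109.7 × 0.001000 = 0.1097 lb
  Source C: 224.3 × 0.002000 = 0.4486 lb
  Material D: 80.20 × 0.009800 = 0.7860 lb
  Feed E: 170.2 × 0.4488 = 76.39 lb
  Feed F: 161.7 × 0.002000 = 0.3234 lb
Total LOI = 104.7 lb
Glass = batch − LOI = 790.6 − 104.7 = 685.9 lb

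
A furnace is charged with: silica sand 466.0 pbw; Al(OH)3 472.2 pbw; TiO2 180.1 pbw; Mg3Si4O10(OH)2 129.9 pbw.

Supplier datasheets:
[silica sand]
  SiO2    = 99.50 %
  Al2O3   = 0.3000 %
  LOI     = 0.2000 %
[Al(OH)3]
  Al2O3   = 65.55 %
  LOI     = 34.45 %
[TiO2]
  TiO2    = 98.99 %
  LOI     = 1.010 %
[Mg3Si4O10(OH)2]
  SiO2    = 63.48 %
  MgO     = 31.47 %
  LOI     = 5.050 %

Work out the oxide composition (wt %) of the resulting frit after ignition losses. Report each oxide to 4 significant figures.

Glass mass = 1076 pbw (batch 1248 − LOI 172.0).
Composition: SiO2 50.75%, Al2O3 28.89%, MgO 3.798%, TiO2 16.57%

All arithmetic runs at exact precision at every stage. Intermediates are printed, rounded to 4 significant digits, across the worked steps. Every reported figure sees exactly one rounding. Derived quantities (yield, LOI, net glass mass, totals, four oxide percentages) are re-derived at full precision starting from the weights per 1076 pbw of glass as quoted within the problem or the answer.
Delivered oxide masses:
  SiO2: 466.0·0.9950 + 129.9·0.6348 = 546.1 pbw
  Al2O3: 466.0·0.003000 + 472.2·0.6555 = 310.9 pbw
  MgO: 129.9·0.3147 = 40.88 pbw
  TiO2: 180.1·0.9899 = 178.3 pbw
LOI: 466.0·0.002000 + 472.2·0.3445 + 180.1·0.01010 + 129.9·0.05050 = 172.0 pbw
Resulting glass, batch − LOI: 1248 − 172.0 = 1076 pbw (= the summed oxide contributions)
each oxide over glass, ×100, is wt %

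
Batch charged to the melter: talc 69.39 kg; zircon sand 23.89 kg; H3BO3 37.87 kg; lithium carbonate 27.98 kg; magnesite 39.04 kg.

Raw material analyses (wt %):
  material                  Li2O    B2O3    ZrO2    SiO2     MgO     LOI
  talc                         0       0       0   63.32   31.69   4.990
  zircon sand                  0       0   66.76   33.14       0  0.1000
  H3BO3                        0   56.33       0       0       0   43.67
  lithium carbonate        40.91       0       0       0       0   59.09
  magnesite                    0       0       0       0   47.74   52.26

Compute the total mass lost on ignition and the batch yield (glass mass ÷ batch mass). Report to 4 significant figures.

LOI loss = 56.96 kg; glass = 141.2 kg; yield = 71.26%

In-progress results are displayed rounded to 4 significant digits when written out. Exact precision is kept end to end; exactly one rounding is applied to each reported figure. The derived quantities, which include five oxide percentages, ignition loss, the yield, totals, glass mass, are recomputed at exact precision, exactly as printed in the problem or the answer, starting from the weights on 141.2 kg of glass.
Loss on ignition, line by line:
  talc: 69.39 × 0.04990 = 3.463 kg
  zircon sand: 23.89 × 0.001000 = 0.02389 kg
  H3BO3: 37.87 × 0.4367 = 16.54 kg
  lithium carbonate: 27.98 × 0.5909 = 16.53 kg
  magnesite: 39.04 × 0.5226 = 20.40 kg
Total LOI = 56.96 kg
Glass = batch − LOI = 198.2 − 56.96 = 141.2 kg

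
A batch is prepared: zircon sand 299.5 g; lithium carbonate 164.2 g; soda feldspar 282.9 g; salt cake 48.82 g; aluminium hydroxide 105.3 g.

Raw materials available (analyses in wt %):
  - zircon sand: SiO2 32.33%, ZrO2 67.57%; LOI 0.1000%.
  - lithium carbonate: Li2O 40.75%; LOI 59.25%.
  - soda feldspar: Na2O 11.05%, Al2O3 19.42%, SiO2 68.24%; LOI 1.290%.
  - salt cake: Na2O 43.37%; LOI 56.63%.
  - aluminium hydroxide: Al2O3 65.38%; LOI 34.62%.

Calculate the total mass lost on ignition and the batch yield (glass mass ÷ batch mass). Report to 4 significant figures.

Intermediates are shown rounded to 4 significant figures when written out. Exact precision is kept in all steps; each reported figure receives exactly one rounding; the derived quantities, which include net glass mass, the yield, LOI, five oxide percentages, the totals, are computed at exact precision, as set out in problem or answer, from the batch weights at 735.4 g of glass.
Loss on ignition, line by line:
  zircon sand: 299.5 × 0.001000 = 0.2995 g
  lithium carbonate: 164.2 × 0.5925 = 97.29 g
  soda feldspar: 282.9 × 0.01290 = 3.649 g
  salt cake: 48.82 × 0.5663 = 27.65 g
  aluminium hydroxide: 105.3 × 0.3462 = 36.45 g
Total LOI = 165.3 g
Glass = batch − LOI = 900.7 − 165.3 = 735.4 g

LOI loss = 165.3 g; glass = 735.4 g; yield = 81.64%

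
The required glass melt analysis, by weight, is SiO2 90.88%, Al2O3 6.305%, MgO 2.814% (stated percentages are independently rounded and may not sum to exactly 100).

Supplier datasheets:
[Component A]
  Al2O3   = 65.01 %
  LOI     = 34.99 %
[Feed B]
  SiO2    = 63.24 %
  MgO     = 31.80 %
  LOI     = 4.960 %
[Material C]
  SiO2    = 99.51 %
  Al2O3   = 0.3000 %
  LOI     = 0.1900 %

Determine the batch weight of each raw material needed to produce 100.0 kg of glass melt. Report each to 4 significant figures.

The working math carries exact precision in all steps. The intermediate values are displayed rounded off to 4 significant figures on the page. A single rounding yields each reported value; the derived quantities, including yield, net glass mass, LOI, the totals, three oxide percentages, are re-derived starting from the weights on 100.0 kg of glass in full float precision precisely as stated by the problem or answer text.
Oxide mass targets, per 100.0 kg glass melt:
  SiO2: 90.88% × 100.0 = 90.88 kg
  Al2O3: 6.305% × 100.0 = 6.305 kg
  MgO: 2.814% × 100.0 = 2.814 kg
Verifying the oxide balance working from each reported weight, versus the basis set out (delivered sums recover each target up to rounding of the answer):
  SiO2: 8.849·0.6324 + 85.70·0.9951 = 90.88 kg (target 90.88 kg)
  Al2O3: 9.303·0.6501 + 85.70·0.003000 = 6.305 kg (target 6.305 kg)
  MgO: 8.849·0.3180 = 2.814 kg (target 2.814 kg)
Glass-mass sanity pass: the batch minus its LOI: 100.0 kg (summing oxide targets gives 100.0 kg; versus the stated basis of 100.0 kg — deltas are rounding alone).
Whole-batch sum: Σ batch = 103.9 kg; LOI removed, Σ of batch·LOI: 3.857 kg; the yield ratio, glass ÷ batch: 96.29%.

Batch per 100.0 kg glass melt:
  Component A: 9.303 kg
  Feed B: 8.849 kg
  Material C: 85.70 kg
Total batch = 103.9 kg; LOI loss = 3.857 kg; yield = 96.29%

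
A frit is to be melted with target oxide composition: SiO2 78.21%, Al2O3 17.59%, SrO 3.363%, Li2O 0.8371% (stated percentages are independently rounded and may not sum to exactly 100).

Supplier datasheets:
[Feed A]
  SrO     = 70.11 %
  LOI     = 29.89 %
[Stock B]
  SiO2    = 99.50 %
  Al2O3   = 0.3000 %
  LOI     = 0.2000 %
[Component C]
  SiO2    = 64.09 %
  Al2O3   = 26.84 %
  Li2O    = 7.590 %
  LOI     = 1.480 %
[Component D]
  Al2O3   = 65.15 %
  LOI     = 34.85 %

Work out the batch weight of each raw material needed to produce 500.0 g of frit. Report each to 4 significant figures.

Batch per 500.0 g frit:
  Feed A: 23.98 g
  Stock B: 357.5 g
  Component C: 55.14 g
  Component D: 110.6 g
Total batch = 547.2 g; LOI loss = 47.24 g; yield = 91.37%

Each numeric step keeps full precision through the solve; the intermediate values are shown rounded to four significant digits when written out — each reported number sees exactly one rounding. All derived quantities are rebuilt in full precision (glass mass, yield, ignition loss, totals, the four compositions) using the weight values at 500.0 g of glass as given in the question or the answer.
Target oxide masses per 500.0 g frit:
  SiO2: 78.21% × 500.0 = 391.0 g
  Al2O3: 17.59% × 500.0 = 87.95 g
  SrO: 3.363% × 500.0 = 16.82 g
  Li2O: 0.8371% × 500.0 = 4.185 g
A balance pass over the oxides, from the weights as reported, against the basis in use (delivered sums recover each target given rounding of the digits):
  SiO2: 357.5·0.9950 + 55.14·0.6409 = 391.1 g (target 391.0 g)
  Al2O3: 357.5·0.003000 + 55.14·0.2684 + 110.6·0.6515 = 87.93 g (target 87.95 g)
  SrO: 23.98·0.7011 = 16.81 g (target 16.82 g)
  Li2O: 55.14·0.07590 = 4.185 g (target 4.185 g)
Glass-mass closure: Σ batch − LOI loss = 500.0 g (summing oxide targets gives 500.0 g; basis as stated: 500.0 g — differing by rounding only).
Total batch = Σ batch = 547.2 g; the LOI term Σ batch·LOI equals 47.24 g; the yield ratio, glass ÷ batch: 91.37%.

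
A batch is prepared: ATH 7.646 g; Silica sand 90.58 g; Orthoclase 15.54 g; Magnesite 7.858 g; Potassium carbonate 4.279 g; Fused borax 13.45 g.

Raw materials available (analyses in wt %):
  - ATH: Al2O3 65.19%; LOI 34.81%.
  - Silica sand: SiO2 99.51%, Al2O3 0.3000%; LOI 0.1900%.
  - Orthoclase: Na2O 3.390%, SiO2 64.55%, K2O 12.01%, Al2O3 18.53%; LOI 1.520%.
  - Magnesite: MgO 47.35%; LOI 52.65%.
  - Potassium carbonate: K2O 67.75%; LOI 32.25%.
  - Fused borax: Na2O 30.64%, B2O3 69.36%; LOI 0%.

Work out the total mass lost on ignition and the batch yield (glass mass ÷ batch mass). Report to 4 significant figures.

Every computation holds full precision at each step; values along the way appear rounded off to 4 significant figures at each printed step — each reported number is rounded once only; the derived quantities (LOI, the totals, yield, six oxide percentages, net glass mass) are recomputed at full precision from the batch weights for 130.8 g of glass as written in problem or answer.
LOI of each material in turn:
  ATH: 7.646 × 0.3481 = 2.662 g
  Silica sand: 90.58 × 0.001900 = 0.1721 g
  Orthoclase: 15.54 × 0.01520 = 0.2362 g
  Magnesite: 7.858 × 0.5265 = 4.137 g
  Potassium carbonate: 4.279 × 0.3225 = 1.380 g
  Fused borax: 13.45 × 0 = 0 g
Total LOI = 8.587 g
Glass = batch − LOI = 139.4 − 8.587 = 130.8 g

LOI loss = 8.587 g; glass = 130.8 g; yield = 93.84%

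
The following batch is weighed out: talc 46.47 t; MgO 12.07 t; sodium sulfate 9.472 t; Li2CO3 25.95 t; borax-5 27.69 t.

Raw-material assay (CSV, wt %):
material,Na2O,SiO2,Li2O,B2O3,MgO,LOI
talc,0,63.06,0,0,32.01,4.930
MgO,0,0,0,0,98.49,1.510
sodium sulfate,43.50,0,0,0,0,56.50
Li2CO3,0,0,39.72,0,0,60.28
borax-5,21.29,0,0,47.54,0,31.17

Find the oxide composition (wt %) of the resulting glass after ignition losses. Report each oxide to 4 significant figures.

All internal work runs at full precision at every stage; values along the way are displayed rounded to 4 significant digits in the working. Each reported result is rounded exactly once — the derived quantities, including LOI, net glass mass, the totals, five oxide percentages, the yield, are computed starting from the weights for 89.55 t of glass in exact precision as they appear in question or answer.
What the batch supplies per oxide:
  Na2O: 9.472·0.4350 + 27.69·0.2129 = 10.02 t
  SiO2: 46.47·0.6306 = 29.30 t
  Li2O: 25.95·0.3972 = 10.31 t
  B2O3: 27.69·0.4754 = 13.16 t
  MgO: 46.47·0.3201 + 12.07·0.9849 = 26.76 t
LOI: 46.47·0.04930 + 12.07·0.01510 + 9.472·0.5650 + 25.95·0.6028 + 27.69·0.3117 = 32.10 t
Glass = total batch minus LOI = 121.7 − 32.10 = 89.55 t (= Σ oxide masses)
each oxide over glass, ×100, is wt %

Glass mass = 89.55 t (batch 121.7 − LOI 32.10).
Composition: Na2O 11.18%, SiO2 32.72%, Li2O 11.51%, B2O3 14.70%, MgO 29.88%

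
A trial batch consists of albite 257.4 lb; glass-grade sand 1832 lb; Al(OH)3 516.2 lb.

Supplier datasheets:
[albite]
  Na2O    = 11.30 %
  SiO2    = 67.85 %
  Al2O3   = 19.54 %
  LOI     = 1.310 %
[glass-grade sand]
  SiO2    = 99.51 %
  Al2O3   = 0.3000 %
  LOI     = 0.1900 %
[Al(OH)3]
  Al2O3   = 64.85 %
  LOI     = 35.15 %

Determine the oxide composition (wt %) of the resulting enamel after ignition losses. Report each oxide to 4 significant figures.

Glass mass = 2417 lb (batch 2606 − LOI 188.3).
Composition: Na2O 1.203%, SiO2 82.64%, Al2O3 16.16%

Mid-chain values are shown, rounded to 4 significant figures, when written out — every computation carries full precision from first step to last — every reported number carries a single rounding — derived quantities are carried from the weighed amounts per 2417 lb of glass at full float precision (glass mass, LOI, three oxide percentages, totals, yield), as given in the problem or the answer.
Oxide-by-oxide delivered mass:
  Na2O: 257.4·0.1130 = 29.09 lb
  SiO2: 257.4·0.6785 + 1832·0.9951 = 1998 lb
  Al2O3: 257.4·0.1954 + 1832·0.003000 + 516.2·0.6485 = 390.5 lb
LOI: 257.4·0.01310 + 1832·0.001900 + 516.2·0.3515 = 188.3 lb
batch − LOI leaves glass = 2606 − 188.3 = 2417 lb (equal to the oxide-mass sum)
wt %: oxide over glass, times 100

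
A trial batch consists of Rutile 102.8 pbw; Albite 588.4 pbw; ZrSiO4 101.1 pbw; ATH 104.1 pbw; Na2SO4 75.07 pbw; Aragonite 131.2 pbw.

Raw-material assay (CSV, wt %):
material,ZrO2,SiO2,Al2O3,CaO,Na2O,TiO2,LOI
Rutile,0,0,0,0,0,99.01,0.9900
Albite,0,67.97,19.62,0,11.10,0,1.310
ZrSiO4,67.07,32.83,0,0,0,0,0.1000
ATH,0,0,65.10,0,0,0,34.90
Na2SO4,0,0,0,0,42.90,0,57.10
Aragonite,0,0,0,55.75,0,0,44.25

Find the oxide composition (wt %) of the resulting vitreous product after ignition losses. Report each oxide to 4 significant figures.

Glass mass = 956.6 pbw (batch 1103 − LOI 146.1).
Composition: ZrO2 7.088%, SiO2 45.28%, Al2O3 19.15%, CaO 7.646%, Na2O 10.19%, TiO2 10.64%

Working values are printed, rounded to 4 significant figures, alongside each step; every computation holds exact precision all the way through — every reported number receives exactly one rounding; the derived quantities are rebuilt at exact precision (the yield, glass mass, six oxide percentages, totals, LOI) using the weight values per 956.6 pbw of glass as they appear in the problem or the answer.
Oxide-by-oxide delivered mass:
  ZrO2: 101.1·0.6707 = 67.81 pbw
  SiO2: 588.4·0.6797 + 101.1·0.3283 = 433.1 pbw
  Al2O3: 588.4·0.1962 + 104.1·0.6510 = 183.2 pbw
  CaO: 131.2·0.5575 = 73.14 pbw
  Na2O: 588.4·0.1110 + 75.07·0.4290 = 97.52 pbw
  TiO2: 102.8·0.9901 = 101.8 pbw
LOI: 102.8·0.009900 + 588.4·0.01310 + 101.1·0.001000 + 104.1·0.3490 + 75.07·0.5710 + 131.2·0.4425 = 146.1 pbw
The glass mass, total less LOI, = 1103 − 146.1 = 956.6 pbw (matching Σ of the oxides)
percent share: oxide ÷ glass, ×100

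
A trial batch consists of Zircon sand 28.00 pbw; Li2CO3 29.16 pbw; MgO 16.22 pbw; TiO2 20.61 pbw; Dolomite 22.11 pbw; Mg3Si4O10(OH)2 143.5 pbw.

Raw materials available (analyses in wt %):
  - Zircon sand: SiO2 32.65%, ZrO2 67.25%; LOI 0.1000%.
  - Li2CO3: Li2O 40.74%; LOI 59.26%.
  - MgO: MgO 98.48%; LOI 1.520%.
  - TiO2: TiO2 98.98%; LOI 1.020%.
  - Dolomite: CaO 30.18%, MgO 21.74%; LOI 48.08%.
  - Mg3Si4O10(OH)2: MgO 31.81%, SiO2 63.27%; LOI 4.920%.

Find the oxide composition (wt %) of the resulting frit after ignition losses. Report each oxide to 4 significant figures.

Rounding to four significant digits applies to each intermediate as shown — the whole derivation runs at exact precision all the way through; exactly one rounding lands on each reported figure — all derived quantities (net glass mass, six oxide percentages, the totals, the yield, ignition loss) are computed starting from the weights on 224.1 pbw of glass at exact precision, as set out in the problem or the answer.
Oxide masses out of the charge:
  Li2O: 29.16·0.4074 = 11.88 pbw
  CaO: 22.11·0.3018 = 6.673 pbw
  MgO: 16.22·0.9848 + 22.11·0.2174 + 143.5·0.3181 = 66.43 pbw
  SiO2: 28.00·0.3265 + 143.5·0.6327 = 99.93 pbw
  ZrO2: 28.00·0.6725 = 18.83 pbw
  TiO2: 20.61·0.9898 = 20.40 pbw
LOI: 28.00·0.001000 + 29.16·0.5926 + 16.22·0.01520 + 20.61·0.01020 + 22.11·0.4808 + 143.5·0.04920 = 35.46 pbw
Net of LOI, the glass mass = 259.6 − 35.46 = 224.1 pbw (matching Σ of the oxides)
wt % = oxide mass / glass mass × 100

Glass mass = 224.1 pbw (batch 259.6 − LOI 35.46).
Composition: Li2O 5.300%, CaO 2.977%, MgO 29.64%, SiO2 44.58%, ZrO2 8.401%, TiO2 9.101%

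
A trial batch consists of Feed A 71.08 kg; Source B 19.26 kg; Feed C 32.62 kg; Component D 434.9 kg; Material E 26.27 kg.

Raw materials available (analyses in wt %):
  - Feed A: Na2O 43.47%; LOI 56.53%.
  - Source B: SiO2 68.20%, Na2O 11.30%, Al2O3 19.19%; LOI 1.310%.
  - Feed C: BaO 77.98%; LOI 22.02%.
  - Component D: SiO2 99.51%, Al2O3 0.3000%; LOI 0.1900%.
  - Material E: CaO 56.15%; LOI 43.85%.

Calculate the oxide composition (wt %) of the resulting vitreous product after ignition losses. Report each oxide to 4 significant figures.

The intermediate values are printed rounded to 4 significant figures alongside each step. Every computation holds full float precision at all times. Exactly one rounding lands on each reported figure; the derived quantities are recomputed from the weighed amounts at 524.2 kg of glass in full float precision (net glass mass, LOI, five oxide percentages, totals, yield) as given in question or answer.
Oxide-by-oxide delivered mass:
  SiO2: 19.26·0.6820 + 434.9·0.9951 = 445.9 kg
  Na2O: 71.08·0.4347 + 19.26·0.1130 = 33.07 kg
  CaO: 26.27·0.5615 = 14.75 kg
  Al2O3: 19.26·0.1919 + 434.9·0.003000 = 5.001 kg
  BaO: 32.62·0.7798 = 25.44 kg
LOI: 71.08·0.5653 + 19.26·0.01310 + 32.62·0.2202 + 434.9·0.001900 + 26.27·0.4385 = 59.96 kg
The glass mass, total less LOI, = 584.1 − 59.96 = 524.2 kg (= Σ oxide masses)
each oxide over glass, ×100, is wt %

Glass mass = 524.2 kg (batch 584.1 − LOI 59.96).
Composition: SiO2 85.07%, Na2O 6.310%, CaO 2.814%, Al2O3 0.9540%, BaO 4.853%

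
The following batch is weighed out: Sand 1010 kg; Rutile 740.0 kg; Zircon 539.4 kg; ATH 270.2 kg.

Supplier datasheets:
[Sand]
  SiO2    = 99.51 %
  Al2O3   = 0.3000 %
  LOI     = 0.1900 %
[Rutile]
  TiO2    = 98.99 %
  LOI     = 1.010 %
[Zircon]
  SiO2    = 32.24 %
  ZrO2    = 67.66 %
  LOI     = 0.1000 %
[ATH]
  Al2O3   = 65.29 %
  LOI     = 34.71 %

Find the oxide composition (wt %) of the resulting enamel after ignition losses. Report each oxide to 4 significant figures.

Glass mass = 2456 kg (batch 2560 − LOI 103.7).
Composition: SiO2 48.01%, Al2O3 7.307%, TiO2 29.83%, ZrO2 14.86%

The intermediate values are printed rounded to 4 significant figures between the steps. Each numeric step carries full precision at each step. Every reported number is rounded exactly once. All derived quantities (LOI, the four compositions, yield, totals, net glass mass) are recomputed from the weighed amounts for 2456 kg of glass at exact precision, as written in problem or answer.
Mass of each oxide from the mix:
  SiO2: 1010·0.9951 + 539.4·0.3224 = 1179 kg
  Al2O3: 1010·0.003000 + 270.2·0.6529 = 179.4 kg
  TiO2: 740.0·0.9899 = 732.5 kg
  ZrO2: 539.4·0.6766 = 365.0 kg
LOI: 1010·0.001900 + 740.0·0.01010 + 539.4·0.001000 + 270.2·0.3471 = 103.7 kg
Net of LOI, the glass mass = 2560 − 103.7 = 2456 kg (consistent with Σ oxide mass)
each wt % is 100 × oxide ÷ glass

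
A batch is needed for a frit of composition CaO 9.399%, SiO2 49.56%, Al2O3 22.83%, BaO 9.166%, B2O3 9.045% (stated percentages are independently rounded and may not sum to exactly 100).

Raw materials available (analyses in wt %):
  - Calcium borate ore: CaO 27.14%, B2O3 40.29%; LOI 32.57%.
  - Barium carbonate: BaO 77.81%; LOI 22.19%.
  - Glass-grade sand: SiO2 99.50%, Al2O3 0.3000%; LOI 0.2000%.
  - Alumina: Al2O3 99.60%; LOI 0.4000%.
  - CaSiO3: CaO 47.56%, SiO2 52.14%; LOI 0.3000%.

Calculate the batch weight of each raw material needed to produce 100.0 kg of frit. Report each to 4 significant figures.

Batch per 100.0 kg frit:
  Calcium borate ore: 22.45 kg
  Barium carbonate: 11.78 kg
  Glass-grade sand: 46.17 kg
  Alumina: 22.78 kg
  CaSiO3: 6.952 kg
Total batch = 110.1 kg; LOI loss = 10.13 kg; yield = 90.80%

Working values are shown rounded off to 4 significant figures when written out. Full precision is maintained in all steps; each reported figure carries a single rounding; the derived quantities are rebuilt in exact precision (yield, the five compositions, totals, ignition loss, net glass mass) using the weight values for 100.0 kg of glass as set out in the problem or the answer.
Target oxide masses per 100.0 kg frit:
  CaO: 9.399% × 100.0 = 9.399 kg
  SiO2: 49.56% × 100.0 = 49.56 kg
  Al2O3: 22.83% × 100.0 = 22.83 kg
  BaO: 9.166% × 100.0 = 9.166 kg
  B2O3: 9.045% × 100.0 = 9.045 kg
Verifying the oxide balance working from each reported weight, for the quoted basis mass (delivered sums recover each target exact up to rounding of places):
  CaO: 22.45·0.2714 + 6.952·0.4756 = 9.399 kg (target 9.399 kg)
  SiO2: 46.17·0.9950 + 6.952·0.5214 = 49.56 kg (target 49.56 kg)
  Al2O3: 46.17·0.003000 + 22.78·0.9960 = 22.83 kg (target 22.83 kg)
  BaO: 11.78·0.7781 = 9.166 kg (target 9.166 kg)
  B2O3: 22.45·0.4029 = 9.045 kg (target 9.045 kg)
Auditing the glass mass value: the batch minus its LOI: 100.0 kg (per-oxide target masses sum to 100.0 kg; with the basis standing at 100.0 kg — differing by rounding only).
Batch grand total — Σ batch = 110.1 kg; loss to ignition Σ batch·LOI = 10.13 kg; the yield ratio, glass ÷ batch: 90.80%.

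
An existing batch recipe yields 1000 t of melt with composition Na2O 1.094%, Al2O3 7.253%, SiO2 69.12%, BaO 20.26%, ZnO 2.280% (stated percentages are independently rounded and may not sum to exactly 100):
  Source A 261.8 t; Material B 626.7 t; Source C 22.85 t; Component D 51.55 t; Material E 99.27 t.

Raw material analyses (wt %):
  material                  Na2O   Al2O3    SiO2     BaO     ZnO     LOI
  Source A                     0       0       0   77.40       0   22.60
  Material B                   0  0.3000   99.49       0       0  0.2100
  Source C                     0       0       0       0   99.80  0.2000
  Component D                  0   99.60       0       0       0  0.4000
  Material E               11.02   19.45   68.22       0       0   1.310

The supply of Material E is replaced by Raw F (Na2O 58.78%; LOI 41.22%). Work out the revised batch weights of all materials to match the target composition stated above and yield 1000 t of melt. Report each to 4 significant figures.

Values along the way are displayed with 4-significant-figure rounding between the steps — the whole derivation carries full precision through every step. Each reported figure takes just one rounding. Derived quantities (ignition loss, net glass mass, the five compositions, the totals, the yield) are carried starting from the weights at 1000 t of glass in exact precision as set out in the problem or answer text.
Target oxide masses per 1000 t melt:
  Na2O: 1.094% × 1000 = 10.94 t
  Al2O3: 7.253% × 1000 = 72.53 t
  SiO2: 69.12% × 1000 = 691.2 t
  BaO: 20.26% × 1000 = 202.6 t
  ZnO: 2.280% × 1000 = 22.80 t
Balance tally, oxide-wise, applying the batch weights above, against the basis in use (target by target, the sums agree net of answer rounding effects):
  Na2O: 18.61·0.5878 = 10.94 t (target 10.94 t)
  Al2O3: 694.7·0.003000 + 70.73·0.9960 = 72.53 t (target 72.53 t)
  SiO2: 694.7·0.9949 = 691.2 t (target 691.2 t)
  BaO: 261.8·0.7740 = 202.6 t (target 202.6 t)
  ZnO: 22.85·0.9980 = 22.80 t (target 22.80 t)
Glass-mass sanity pass: Σ batch − LOI loss = 1000 t (per-oxide target masses sum to 1000 t; versus the stated basis of 1000 t — a pure rounding effect).
Summing the batch: Σ batch = 1069 t; the LOI term Σ batch·LOI equals 68.63 t; the yield ratio, glass ÷ batch: 93.58%.

Revised batch per 1000 t melt:
  Source A: 261.8 t
  Material B: 694.7 t
  Source C: 22.85 t
  Component D: 70.73 t
  Raw F: 18.61 t
Total batch = 1069 t; LOI loss = 68.63 t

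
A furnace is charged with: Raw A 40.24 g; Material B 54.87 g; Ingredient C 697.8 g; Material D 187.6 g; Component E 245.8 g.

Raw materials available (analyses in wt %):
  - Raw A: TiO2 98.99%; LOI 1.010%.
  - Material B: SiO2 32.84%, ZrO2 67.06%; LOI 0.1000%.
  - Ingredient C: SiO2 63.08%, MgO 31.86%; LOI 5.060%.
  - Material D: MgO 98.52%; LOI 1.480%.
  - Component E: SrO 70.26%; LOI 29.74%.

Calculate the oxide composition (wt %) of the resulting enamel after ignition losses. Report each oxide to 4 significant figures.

Each numeric step keeps exact precision through the solve — intermediates are displayed, rounded to four significant figures, as written; every reported number carries a single rounding — all derived quantities (ignition loss, the yield, five oxide percentages, glass mass, totals) are recomputed at exact precision from the weighed amounts on 1115 g of glass precisely as stated by the problem or answer text.
Oxide-by-oxide delivered mass:
  SiO2: 54.87·0.3284 + 697.8·0.6308 = 458.2 g
  TiO2: 40.24·0.9899 = 39.83 g
  MgO: 697.8·0.3186 + 187.6·0.9852 = 407.1 g
  ZrO2: 54.87·0.6706 = 36.80 g
  SrO: 245.8·0.7026 = 172.7 g
LOI: 40.24·0.01010 + 54.87·0.001000 + 697.8·0.05060 + 187.6·0.01480 + 245.8·0.2974 = 111.6 g
The glass mass, total less LOI, = 1226 − 111.6 = 1115 g (equal to the oxide-mass sum)
wt % = 100 × oxide mass / glass mass

Glass mass = 1115 g (batch 1226 − LOI 111.6).
Composition: SiO2 41.11%, TiO2 3.574%, MgO 36.53%, ZrO2 3.301%, SrO 15.49%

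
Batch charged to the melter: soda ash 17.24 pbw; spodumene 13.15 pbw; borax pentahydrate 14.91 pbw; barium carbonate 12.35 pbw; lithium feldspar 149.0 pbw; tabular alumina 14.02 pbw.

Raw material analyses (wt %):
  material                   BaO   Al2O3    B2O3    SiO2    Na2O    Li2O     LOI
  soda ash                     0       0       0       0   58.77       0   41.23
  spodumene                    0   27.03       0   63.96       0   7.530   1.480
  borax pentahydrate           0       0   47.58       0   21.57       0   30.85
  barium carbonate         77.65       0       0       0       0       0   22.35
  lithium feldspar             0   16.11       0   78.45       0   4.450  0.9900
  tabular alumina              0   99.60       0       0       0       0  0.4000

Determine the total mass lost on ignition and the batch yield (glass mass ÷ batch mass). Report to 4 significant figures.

LOI loss = 16.19 pbw; glass = 204.5 pbw; yield = 92.66%

Every computation carries exact precision at all times. Intermediates appear with 4-significant-figure rounding between the steps. A single rounding finalizes each reported number; derived quantities are rebuilt in full float precision (totals, LOI, net glass mass, the yield, the six compositions) from the weighed amounts on 204.5 pbw of glass, as they appear in the problem or the answer.
Material-by-material LOI:
  soda ash: 17.24 × 0.4123 = 7.108 pbw
  spodumene: 13.15 × 0.01480 = 0.1946 pbw
  borax pentahydrate: 14.91 × 0.3085 = 4.600 pbw
  barium carbonate: 12.35 × 0.2235 = 2.760 pbw
  lithium feldspar: 149.0 × 0.009900 = 1.475 pbw
  tabular alumina: 14.02 × 0.004000 = 0.05608 pbw
Total LOI = 16.19 pbw
Glass = batch − LOI = 220.7 − 16.19 = 204.5 pbw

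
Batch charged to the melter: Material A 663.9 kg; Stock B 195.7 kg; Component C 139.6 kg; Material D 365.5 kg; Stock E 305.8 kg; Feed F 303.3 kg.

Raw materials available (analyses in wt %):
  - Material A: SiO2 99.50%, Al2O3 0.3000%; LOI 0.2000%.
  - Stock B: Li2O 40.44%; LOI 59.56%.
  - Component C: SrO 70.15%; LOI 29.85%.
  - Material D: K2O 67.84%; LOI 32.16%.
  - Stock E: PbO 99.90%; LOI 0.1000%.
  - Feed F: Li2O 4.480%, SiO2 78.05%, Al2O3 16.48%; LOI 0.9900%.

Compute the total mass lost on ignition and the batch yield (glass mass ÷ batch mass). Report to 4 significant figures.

Working values are displayed rounded to 4 significant figures at each printed step — exact precision is kept end to end — every reported value is rounded a single time — derived quantities are computed from the batch weights per 1693 kg of glass in full precision (the yield, the totals, ignition loss, the six compositions, net glass mass) as quoted within either problem or answer.
Loss on ignition, line by line:
  Material A: 663.9 × 0.002000 = 1.328 kg
  Stock B: 195.7 × 0.5956 = 116.6 kg
  Component C: 139.6 × 0.2985 = 41.67 kg
  Material D: 365.5 × 0.3216 = 117.5 kg
  Stock E: 305.8 × 0.001000 = 0.3058 kg
  Feed F: 303.3 × 0.009900 = 3.003 kg
Total LOI = 280.4 kg
Glass = batch − LOI = 1974 − 280.4 = 1693 kg

LOI loss = 280.4 kg; glass = 1693 kg; yield = 85.79%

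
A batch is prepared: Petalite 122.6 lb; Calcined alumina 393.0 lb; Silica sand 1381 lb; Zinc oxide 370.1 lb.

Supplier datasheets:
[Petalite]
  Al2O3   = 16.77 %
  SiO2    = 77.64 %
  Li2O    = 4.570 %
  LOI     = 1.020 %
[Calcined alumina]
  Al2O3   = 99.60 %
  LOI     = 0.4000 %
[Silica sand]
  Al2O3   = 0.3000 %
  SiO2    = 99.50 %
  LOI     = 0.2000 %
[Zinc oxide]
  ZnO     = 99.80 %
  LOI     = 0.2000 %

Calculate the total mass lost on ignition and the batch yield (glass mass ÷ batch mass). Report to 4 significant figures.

The whole derivation runs at full float precision from start to finish. Intermediates are displayed with 4-significant-digit rounding as written. Exactly one rounding goes into each reported value; all derived quantities, which include glass mass, the yield, totals, LOI, four oxide percentages, are recomputed at full float precision, as set out in question or answer, from the batch weights per 2260 lb of glass.
Ignition loss by material:
  Petalite: 122.6 × 0.01020 = 1.251 lb
  Calcined alumina: 393.0 × 0.004000 = 1.572 lb
  Silica sand: 1381 × 0.002000 = 2.762 lb
  Zinc oxide: 370.1 × 0.002000 = 0.7402 lb
Total LOI = 6.325 lb
Glass = batch − LOI = 2267 − 6.325 = 2260 lb

LOI loss = 6.325 lb; glass = 2260 lb; yield = 99.72%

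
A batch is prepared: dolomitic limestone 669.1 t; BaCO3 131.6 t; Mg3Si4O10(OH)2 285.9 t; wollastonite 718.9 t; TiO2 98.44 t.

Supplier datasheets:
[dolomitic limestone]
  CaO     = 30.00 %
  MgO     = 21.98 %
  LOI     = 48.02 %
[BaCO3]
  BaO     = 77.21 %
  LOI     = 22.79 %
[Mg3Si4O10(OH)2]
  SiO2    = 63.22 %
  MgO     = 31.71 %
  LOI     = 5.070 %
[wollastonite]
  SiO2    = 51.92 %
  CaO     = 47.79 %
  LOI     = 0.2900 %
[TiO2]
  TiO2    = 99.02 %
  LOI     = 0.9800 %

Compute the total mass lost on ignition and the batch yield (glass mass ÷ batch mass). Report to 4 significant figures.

LOI loss = 368.8 t; glass = 1535 t; yield = 80.63%

Intermediates are printed, rounded to four significant digits, in the printout — every computation runs at full float precision at every stage. Every reported figure is rounded only once; derived quantities (net glass mass, LOI, the five compositions, the totals, the yield) are carried using the weight values for 1535 t of glass at exact precision, precisely as stated by the problem or the answer.
Each material's LOI contribution:
  dolomitic limestone: 669.1 × 0.4802 = 321.3 t
  BaCO3: 131.6 × 0.2279 = 29.99 t
  Mg3Si4O10(OH)2: 285.9 × 0.05070 = 14.50 t
  wollastonite: 718.9 × 0.002900 = 2.085 t
  TiO2: 98.44 × 0.009800 = 0.9647 t
Total LOI = 368.8 t
Glass = batch − LOI = 1904 − 368.8 = 1535 t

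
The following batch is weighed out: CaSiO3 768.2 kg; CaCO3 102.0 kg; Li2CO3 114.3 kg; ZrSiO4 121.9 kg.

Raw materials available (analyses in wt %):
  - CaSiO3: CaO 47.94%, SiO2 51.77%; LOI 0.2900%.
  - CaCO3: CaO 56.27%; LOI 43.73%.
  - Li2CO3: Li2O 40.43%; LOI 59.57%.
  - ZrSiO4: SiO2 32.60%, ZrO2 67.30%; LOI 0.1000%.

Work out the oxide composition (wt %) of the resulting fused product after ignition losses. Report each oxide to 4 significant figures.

Glass mass = 991.4 kg (batch 1106 − LOI 115.0).
Composition: Li2O 4.661%, CaO 42.94%, SiO2 44.13%, ZrO2 8.275%

Working values are printed (rounded to 4 significant digits) as written — every computation maintains exact precision in every operation — every reported value is rounded only once. The derived quantities are rebuilt in full float precision (the four compositions, net glass mass, totals, ignition loss, the yield) using the weight values for 991.4 kg of glass, exactly as shown in the problem or the answer.
What the batch supplies per oxide:
  Li2O: 114.3·0.4043 = 46.21 kg
  CaO: 768.2·0.4794 + 102.0·0.5627 = 425.7 kg
  SiO2: 768.2·0.5177 + 121.9·0.3260 = 437.4 kg
  ZrO2: 121.9·0.6730 = 82.04 kg
LOI: 768.2·0.002900 + 102.0·0.4373 + 114.3·0.5957 + 121.9·0.001000 = 115.0 kg
Net of LOI, the glass mass = 1106 − 115.0 = 991.4 kg (the oxide masses sum to this)
each wt % is 100 × oxide ÷ glass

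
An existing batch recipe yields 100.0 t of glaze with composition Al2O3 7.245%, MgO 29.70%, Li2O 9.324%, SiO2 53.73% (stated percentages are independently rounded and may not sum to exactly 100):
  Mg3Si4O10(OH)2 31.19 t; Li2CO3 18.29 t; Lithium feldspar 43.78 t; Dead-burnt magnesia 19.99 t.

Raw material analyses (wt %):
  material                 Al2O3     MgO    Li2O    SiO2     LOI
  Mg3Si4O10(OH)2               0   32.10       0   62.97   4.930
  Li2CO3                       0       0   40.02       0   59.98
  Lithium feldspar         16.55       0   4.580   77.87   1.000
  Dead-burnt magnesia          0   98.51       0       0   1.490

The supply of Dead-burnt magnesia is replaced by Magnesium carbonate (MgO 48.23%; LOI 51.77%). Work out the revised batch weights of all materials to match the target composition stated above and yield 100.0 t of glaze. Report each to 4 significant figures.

Exact precision is carried from first step to last. Working values are shown, rounded to 4 significant digits, alongside each step. Every reported figure sees exactly one rounding; derived quantities (four oxide percentages, LOI, yield, glass mass, the totals) are carried in full precision from the batch weights for 100.0 t of glass, precisely as stated by the problem or the answer.
Target oxide masses per 100.0 t glaze:
  Al2O3: 7.245% × 100.0 = 7.245 t
  MgO: 29.70% × 100.0 = 29.70 t
  Li2O: 9.324% × 100.0 = 9.324 t
  SiO2: 53.73% × 100.0 = 53.73 t
Sums-versus-targets review from the weights as reported, for the quoted basis mass (every target is met by its sum net of answer rounding effects):
  Al2O3: 43.78·0.1655 = 7.246 t (target 7.245 t)
  MgO: 31.19·0.3210 + 40.82·0.4823 = 29.70 t (target 29.70 t)
  Li2O: 18.29·0.4002 + 43.78·0.04580 = 9.325 t (target 9.324 t)
  SiO2: 31.19·0.6297 + 43.78·0.7787 = 53.73 t (target 53.73 t)
Auditing the glass mass value: net batch after ignition = 100.0 t (the Σ of target masses is 100.0 t; versus the stated basis of 100.0 t — gaps are rounding artifacts).
Whole-batch sum: Σ batch = 134.1 t; LOI loss = Σ batch·LOI = 34.08 t; as yield: glass ÷ batch → 74.58%.

Revised batch per 100.0 t glaze:
  Mg3Si4O10(OH)2: 31.19 t
  Li2CO3: 18.29 t
  Lithium feldspar: 43.78 t
  Magnesium carbonate: 40.82 t
Total batch = 134.1 t; LOI loss = 34.08 t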